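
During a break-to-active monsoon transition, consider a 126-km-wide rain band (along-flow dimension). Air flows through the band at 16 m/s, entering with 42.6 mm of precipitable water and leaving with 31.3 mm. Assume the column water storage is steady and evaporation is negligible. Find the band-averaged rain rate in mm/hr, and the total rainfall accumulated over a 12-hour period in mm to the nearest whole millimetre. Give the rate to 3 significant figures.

Column moisture flux per unit crosswind length is F = V × PW.
Inflow: F_in = 16 × 42.6 = 681.6 mm·m/s
Outflow: F_out = 16 × 31.3 = 500.8 mm·m/s
Steady-state rate R = (F_in − F_out)/L = (681.6 − 500.8) / 126000 m = 1.435e-03 mm/s.
R = 1.435e-03 × 3600 = 5.17 mm/hr.
Over 12 h: total = 5.17 × 12 = 62.04 ≈ 62 mm.

R ≈ 5.17 mm/hr; total ≈ 62 mm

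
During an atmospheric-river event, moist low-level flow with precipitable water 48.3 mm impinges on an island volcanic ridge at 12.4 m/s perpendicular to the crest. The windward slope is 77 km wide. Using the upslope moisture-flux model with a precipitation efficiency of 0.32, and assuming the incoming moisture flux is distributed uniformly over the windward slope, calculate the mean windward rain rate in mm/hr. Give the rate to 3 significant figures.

Incoming column moisture flux per unit ridge length: F = V × PW = 12.4 × 48.3 = 598.92 mm·m/s.
Spread over the 77 km slope with efficiency ε = 0.32: R = ε·F/W = 0.32 × 598.92 / 77000 m = 2.489e-03 mm/s.
R = 2.489e-03 × 3600 = 8.96 mm/hr.

R ≈ 8.96 mm/hr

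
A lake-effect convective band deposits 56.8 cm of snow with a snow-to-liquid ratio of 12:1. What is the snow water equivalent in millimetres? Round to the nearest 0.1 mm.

SWE ≈ 47.3 mm

SWE = snow depth / ratio = 56.8 cm / 12 = 4.733 cm = 47.3 mm.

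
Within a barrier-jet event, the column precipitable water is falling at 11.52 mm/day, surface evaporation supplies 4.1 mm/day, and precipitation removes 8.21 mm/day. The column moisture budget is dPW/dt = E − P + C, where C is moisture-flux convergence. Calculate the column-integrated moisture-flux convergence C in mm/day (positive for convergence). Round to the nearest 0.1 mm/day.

dPW/dt = -11.52 mm/day.
C = dPW/dt − E + P = (-11.52) − 4.1 + 8.21 = -7.4 mm/day.

C ≈ -7.4 mm/day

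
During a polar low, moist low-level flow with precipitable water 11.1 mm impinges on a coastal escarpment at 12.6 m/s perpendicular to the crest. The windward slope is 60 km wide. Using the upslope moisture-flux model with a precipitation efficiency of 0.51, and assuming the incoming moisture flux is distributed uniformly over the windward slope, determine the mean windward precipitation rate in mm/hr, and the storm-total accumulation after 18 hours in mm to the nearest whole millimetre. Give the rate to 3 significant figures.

Incoming column moisture flux per unit ridge length: F = V × PW = 12.6 × 11.1 = 139.86 mm·m/s.
Spread over the 60 km slope with efficiency ε = 0.51: R = ε·F/W = 0.51 × 139.86 / 60000 m = 1.189e-03 mm/s.
R = 1.189e-03 × 3600 = 4.28 mm/hr.
Over 18 h: total = 4.28 × 18 = 77.04 ≈ 77 mm.

R ≈ 4.28 mm/hr; total ≈ 77 mm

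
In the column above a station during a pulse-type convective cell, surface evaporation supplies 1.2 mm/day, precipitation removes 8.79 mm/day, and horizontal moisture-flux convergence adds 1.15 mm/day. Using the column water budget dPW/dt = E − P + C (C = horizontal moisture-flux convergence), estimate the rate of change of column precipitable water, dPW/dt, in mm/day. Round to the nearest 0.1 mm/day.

dPW/dt ≈ -6.4 mm/day

dPW/dt = E − P + C = 1.2 − 8.79 + (1.15) = -6.4 mm/day.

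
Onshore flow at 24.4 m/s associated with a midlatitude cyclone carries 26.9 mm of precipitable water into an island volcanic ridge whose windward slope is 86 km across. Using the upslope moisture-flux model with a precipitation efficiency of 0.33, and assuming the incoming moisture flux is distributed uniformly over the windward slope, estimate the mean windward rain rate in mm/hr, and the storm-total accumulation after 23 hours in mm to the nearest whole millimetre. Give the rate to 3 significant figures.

R ≈ 9.07 mm/hr; total ≈ 209 mm

Incoming column moisture flux per unit ridge length: F = V × PW = 24.4 × 26.9 = 656.36 mm·m/s.
Spread over the 86 km slope with efficiency ε = 0.33: R = ε·F/W = 0.33 × 656.36 / 86000 m = 2.519e-03 mm/s.
R = 2.519e-03 × 3600 = 9.07 mm/hr.
Over 23 h: total = 9.07 × 23 = 208.61 ≈ 209 mm.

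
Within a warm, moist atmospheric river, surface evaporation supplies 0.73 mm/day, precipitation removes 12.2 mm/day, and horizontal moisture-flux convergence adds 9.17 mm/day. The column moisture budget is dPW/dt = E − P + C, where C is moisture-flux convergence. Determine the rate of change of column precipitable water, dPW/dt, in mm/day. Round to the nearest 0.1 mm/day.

dPW/dt = E − P + C = 0.73 − 12.2 + (9.17) = -2.3 mm/day.

dPW/dt ≈ -2.3 mm/day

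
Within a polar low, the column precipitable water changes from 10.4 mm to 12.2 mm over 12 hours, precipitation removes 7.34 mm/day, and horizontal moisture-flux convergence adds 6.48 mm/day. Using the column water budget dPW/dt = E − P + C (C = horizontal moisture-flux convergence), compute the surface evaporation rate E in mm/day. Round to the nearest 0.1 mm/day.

E ≈ 4.5 mm/day

dPW/dt = (12.2 − 10.4) mm / (12/24 day) = +3.600 mm/day.
E = dPW/dt + P − C = (+3.600) + 7.34 − (6.48) = 4.5 mm/day.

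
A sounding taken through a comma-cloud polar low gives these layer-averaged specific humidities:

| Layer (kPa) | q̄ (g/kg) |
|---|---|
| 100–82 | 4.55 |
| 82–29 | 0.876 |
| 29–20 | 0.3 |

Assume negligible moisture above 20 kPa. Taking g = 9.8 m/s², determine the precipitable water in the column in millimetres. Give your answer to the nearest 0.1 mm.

Precipitable water is the column-integrated vapour mass per unit area: PW = (1/g) Σ q̄ Δp, with q in kg/kg and Δp in Pa (1 kg/m² of water = 1 mm).
Layer 100–82 kPa: Δp = 180 hPa = 18000 Pa, q̄ = 0.00455 kg/kg → 0.00455 × 18000 / 9.8 = 8.36 mm
Layer 82–29 kPa: Δp = 530 hPa = 53000 Pa, q̄ = 0.000876 kg/kg → 0.000876 × 53000 / 9.8 = 4.74 mm
Layer 29–20 kPa: Δp = 90 hPa = 9000 Pa, q̄ = 0.0003 kg/kg → 0.0003 × 9000 / 9.8 = 0.28 mm
PW = 8.36 + 4.74 + 0.28 = 13.38 ≈ 13.4 mm.

PW ≈ 13.4 mm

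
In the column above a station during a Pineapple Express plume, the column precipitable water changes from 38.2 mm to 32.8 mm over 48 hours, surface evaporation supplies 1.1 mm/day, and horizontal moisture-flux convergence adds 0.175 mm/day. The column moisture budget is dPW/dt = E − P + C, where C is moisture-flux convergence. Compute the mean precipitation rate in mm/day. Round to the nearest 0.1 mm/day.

dPW/dt = (32.8 − 38.2) mm / (48/24 day) = -2.700 mm/day.
P = E + C − dPW/dt = 1.1 + (0.175) − (-2.700) = 4.0 mm/day.

P ≈ 4.0 mm/day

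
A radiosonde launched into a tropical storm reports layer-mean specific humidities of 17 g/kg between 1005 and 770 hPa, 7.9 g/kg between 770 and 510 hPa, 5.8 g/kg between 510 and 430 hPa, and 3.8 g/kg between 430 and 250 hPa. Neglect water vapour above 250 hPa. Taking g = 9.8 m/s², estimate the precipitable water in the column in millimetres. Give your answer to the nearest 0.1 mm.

PW ≈ 73.4 mm

Precipitable water is the column-integrated vapour mass per unit area: PW = (1/g) Σ q̄ Δp, with q in kg/kg and Δp in Pa (1 kg/m² of water = 1 mm).
Layer 1005–770 hPa: Δp = 235 hPa = 23500 Pa, q̄ = 0.017 kg/kg → 0.017 × 23500 / 9.8 = 40.77 mm
Layer 770–510 hPa: Δp = 260 hPa = 26000 Pa, q̄ = 0.0079 kg/kg → 0.0079 × 26000 / 9.8 = 20.96 mm
Layer 510–430 hPa: Δp = 80 hPa = 8000 Pa, q̄ = 0.0058 kg/kg → 0.0058 × 8000 / 9.8 = 4.73 mm
Layer 430–250 hPa: Δp = 180 hPa = 18000 Pa, q̄ = 0.0038 kg/kg → 0.0038 × 18000 / 9.8 = 6.98 mm
PW = 40.77 + 20.96 + 4.73 + 6.98 = 73.44 ≈ 73.4 mm.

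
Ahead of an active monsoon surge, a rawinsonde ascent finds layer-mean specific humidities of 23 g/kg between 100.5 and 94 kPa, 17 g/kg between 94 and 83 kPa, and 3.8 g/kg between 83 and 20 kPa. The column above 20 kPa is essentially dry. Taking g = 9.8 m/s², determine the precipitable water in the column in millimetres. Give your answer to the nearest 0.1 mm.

Precipitable water is the column-integrated vapour mass per unit area: PW = (1/g) Σ q̄ Δp, with q in kg/kg and Δp in Pa (1 kg/m² of water = 1 mm).
Layer 100.5–94 kPa: Δp = 65 hPa = 6500 Pa, q̄ = 0.023 kg/kg → 0.023 × 6500 / 9.8 = 15.26 mm
Layer 94–83 kPa: Δp = 110 hPa = 11000 Pa, q̄ = 0.017 kg/kg → 0.017 × 11000 / 9.8 = 19.08 mm
Layer 83–20 kPa: Δp = 630 hPa = 63000 Pa, q̄ = 0.0038 kg/kg → 0.0038 × 63000 / 9.8 = 24.43 mm
PW = 15.26 + 19.08 + 24.43 = 58.77 ≈ 58.8 mm.

PW ≈ 58.8 mm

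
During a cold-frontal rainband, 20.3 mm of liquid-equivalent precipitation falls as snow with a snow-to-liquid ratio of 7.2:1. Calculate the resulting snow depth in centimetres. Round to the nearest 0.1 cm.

Snow depth = liquid × ratio = 20.3 mm × 7.2 = 146.16 mm = 14.6 cm.

snow depth ≈ 14.6 cm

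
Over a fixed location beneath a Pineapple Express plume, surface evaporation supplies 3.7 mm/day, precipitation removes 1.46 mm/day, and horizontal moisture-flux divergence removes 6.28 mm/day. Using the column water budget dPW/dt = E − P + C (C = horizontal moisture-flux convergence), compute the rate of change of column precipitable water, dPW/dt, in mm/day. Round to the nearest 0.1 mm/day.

dPW/dt = E − P + C = 3.7 − 1.46 + (-6.28) = -4.0 mm/day.

dPW/dt ≈ -4.0 mm/day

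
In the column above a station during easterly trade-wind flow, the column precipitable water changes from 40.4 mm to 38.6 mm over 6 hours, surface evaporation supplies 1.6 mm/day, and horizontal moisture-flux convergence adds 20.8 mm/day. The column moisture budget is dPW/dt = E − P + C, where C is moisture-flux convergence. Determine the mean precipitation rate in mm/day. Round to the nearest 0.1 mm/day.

P ≈ 29.6 mm/day

dPW/dt = (38.6 − 40.4) mm / (6/24 day) = -7.200 mm/day.
P = E + C − dPW/dt = 1.6 + (20.8) − (-7.200) = 29.6 mm/day.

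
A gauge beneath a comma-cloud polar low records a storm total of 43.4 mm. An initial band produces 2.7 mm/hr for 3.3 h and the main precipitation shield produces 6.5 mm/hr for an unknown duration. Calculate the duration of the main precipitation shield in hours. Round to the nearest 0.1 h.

Known phases: 2.7 × 3.3 = 8.91 mm.
Remaining depth = 43.4 − 8.91 = 34.49 mm.
Duration = 34.49 / 6.5 = 5.3 h.

duration ≈ 5.3 h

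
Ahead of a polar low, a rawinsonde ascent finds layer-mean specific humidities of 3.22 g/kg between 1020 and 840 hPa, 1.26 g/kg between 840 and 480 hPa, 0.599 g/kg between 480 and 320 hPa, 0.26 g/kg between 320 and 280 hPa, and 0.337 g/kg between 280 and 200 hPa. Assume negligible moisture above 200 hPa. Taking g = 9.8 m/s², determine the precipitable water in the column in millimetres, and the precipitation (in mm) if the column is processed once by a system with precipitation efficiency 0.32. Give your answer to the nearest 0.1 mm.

PW ≈ 11.9 mm; precipitation ≈ 3.8 mm

Precipitable water is the column-integrated vapour mass per unit area: PW = (1/g) Σ q̄ Δp, with q in kg/kg and Δp in Pa (1 kg/m² of water = 1 mm).
Layer 1020–840 hPa: Δp = 180 hPa = 18000 Pa, q̄ = 0.00322 kg/kg → 0.00322 × 18000 / 9.8 = 5.91 mm
Layer 840–480 hPa: Δp = 360 hPa = 36000 Pa, q̄ = 0.00126 kg/kg → 0.00126 × 36000 / 9.8 = 4.63 mm
Layer 480–320 hPa: Δp = 160 hPa = 16000 Pa, q̄ = 0.000599 kg/kg → 0.000599 × 16000 / 9.8 = 0.98 mm
Layer 320–280 hPa: Δp = 40 hPa = 4000 Pa, q̄ = 0.00026 kg/kg → 0.00026 × 4000 / 9.8 = 0.11 mm
Layer 280–200 hPa: Δp = 80 hPa = 8000 Pa, q̄ = 0.000337 kg/kg → 0.000337 × 8000 / 9.8 = 0.28 mm
PW = 5.91 + 4.63 + 0.98 + 0.11 + 0.28 = 11.91 ≈ 11.9 mm.
Precipitation = ε × PW = 0.32 × 11.9 = 3.8 mm.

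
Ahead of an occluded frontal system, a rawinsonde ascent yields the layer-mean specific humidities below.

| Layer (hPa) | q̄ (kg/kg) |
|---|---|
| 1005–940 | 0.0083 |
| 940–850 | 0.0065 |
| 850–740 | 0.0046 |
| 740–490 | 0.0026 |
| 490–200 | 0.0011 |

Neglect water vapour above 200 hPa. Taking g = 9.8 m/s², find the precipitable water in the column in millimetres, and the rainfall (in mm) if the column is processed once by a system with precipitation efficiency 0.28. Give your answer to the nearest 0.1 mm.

PW ≈ 26.5 mm; rainfall ≈ 7.4 mm

Precipitable water is the column-integrated vapour mass per unit area: PW = (1/g) Σ q̄ Δp, with q in kg/kg and Δp in Pa (1 kg/m² of water = 1 mm).
Layer 1005–940 hPa: Δp = 65 hPa = 6500 Pa, q̄ = 0.0083 kg/kg → 0.0083 × 6500 / 9.8 = 5.51 mm
Layer 940–850 hPa: Δp = 90 hPa = 9000 Pa, q̄ = 0.0065 kg/kg → 0.0065 × 9000 / 9.8 = 5.97 mm
Layer 850–740 hPa: Δp = 110 hPa = 11000 Pa, q̄ = 0.0046 kg/kg → 0.0046 × 11000 / 9.8 = 5.16 mm
Layer 740–490 hPa: Δp = 250 hPa = 25000 Pa, q̄ = 0.0026 kg/kg → 0.0026 × 25000 / 9.8 = 6.63 mm
Layer 490–200 hPa: Δp = 290 hPa = 29000 Pa, q̄ = 0.0011 kg/kg → 0.0011 × 29000 / 9.8 = 3.26 mm
PW = 5.51 + 5.97 + 5.16 + 6.63 + 3.26 = 26.53 ≈ 26.5 mm.
Rainfall = ε × PW = 0.28 × 26.5 = 7.4 mm.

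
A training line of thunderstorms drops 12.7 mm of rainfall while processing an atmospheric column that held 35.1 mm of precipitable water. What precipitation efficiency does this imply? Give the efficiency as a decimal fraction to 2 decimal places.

ε ≈ 0.36

ε = rainfall / PW = 12.7 / 35.1 = 0.36.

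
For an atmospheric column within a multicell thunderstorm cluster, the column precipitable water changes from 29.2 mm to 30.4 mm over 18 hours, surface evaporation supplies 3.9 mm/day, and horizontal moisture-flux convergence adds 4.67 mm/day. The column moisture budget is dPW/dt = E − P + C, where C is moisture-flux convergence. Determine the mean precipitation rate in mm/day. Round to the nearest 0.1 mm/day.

dPW/dt = (30.4 − 29.2) mm / (18/24 day) = +1.600 mm/day.
P = E + C − dPW/dt = 3.9 + (4.67) − (+1.600) = 7.0 mm/day.

P ≈ 7.0 mm/day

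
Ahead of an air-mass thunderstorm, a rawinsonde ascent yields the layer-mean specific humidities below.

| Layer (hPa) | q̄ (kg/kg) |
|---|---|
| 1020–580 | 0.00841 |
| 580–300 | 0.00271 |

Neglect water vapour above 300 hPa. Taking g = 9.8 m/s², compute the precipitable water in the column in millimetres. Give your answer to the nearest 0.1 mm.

PW ≈ 45.5 mm

Precipitable water is the column-integrated vapour mass per unit area: PW = (1/g) Σ q̄ Δp, with q in kg/kg and Δp in Pa (1 kg/m² of water = 1 mm).
Layer 1020–580 hPa: Δp = 440 hPa = 44000 Pa, q̄ = 0.00841 kg/kg → 0.00841 × 44000 / 9.8 = 37.76 mm
Layer 580–300 hPa: Δp = 280 hPa = 28000 Pa, q̄ = 0.00271 kg/kg → 0.00271 × 28000 / 9.8 = 7.74 mm
PW = 37.76 + 7.74 = 45.50 ≈ 45.5 mm.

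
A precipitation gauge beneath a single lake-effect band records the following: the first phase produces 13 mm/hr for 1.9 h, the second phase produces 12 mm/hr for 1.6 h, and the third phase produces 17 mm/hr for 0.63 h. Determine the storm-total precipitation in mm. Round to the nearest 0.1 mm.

total ≈ 54.6 mm

Total = Σ Rᵢ Δtᵢ = 13 × 1.9 + 12 × 1.6 + 17 × 0.63
      = 24.7 + 19.2 + 10.71 = 54.6 mm.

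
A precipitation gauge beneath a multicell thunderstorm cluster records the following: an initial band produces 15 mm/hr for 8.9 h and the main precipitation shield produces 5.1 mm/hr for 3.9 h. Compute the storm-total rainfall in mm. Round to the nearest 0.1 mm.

total ≈ 153.4 mm

Total = Σ Rᵢ Δtᵢ = 15 × 8.9 + 5.1 × 3.9
      = 133.5 + 19.89 = 153.4 mm.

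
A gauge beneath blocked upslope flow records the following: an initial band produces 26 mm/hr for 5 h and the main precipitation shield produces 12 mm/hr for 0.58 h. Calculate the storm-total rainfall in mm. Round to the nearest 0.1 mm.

Total = Σ Rᵢ Δtᵢ = 26 × 5 + 12 × 0.58
      = 130 + 6.96 = 137.0 mm.

total ≈ 137.0 mm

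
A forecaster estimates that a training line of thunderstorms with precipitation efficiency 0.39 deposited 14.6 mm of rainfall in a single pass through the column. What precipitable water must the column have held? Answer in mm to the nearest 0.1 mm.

PW ≈ 37.4 mm

PW = rainfall / ε = 14.6 / 0.39 = 37.4 mm.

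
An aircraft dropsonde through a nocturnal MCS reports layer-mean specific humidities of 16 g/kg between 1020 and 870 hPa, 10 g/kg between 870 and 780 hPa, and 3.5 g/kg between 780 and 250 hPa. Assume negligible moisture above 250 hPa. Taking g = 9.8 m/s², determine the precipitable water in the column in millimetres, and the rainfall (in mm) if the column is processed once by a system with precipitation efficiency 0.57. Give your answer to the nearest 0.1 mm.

Precipitable water is the column-integrated vapour mass per unit area: PW = (1/g) Σ q̄ Δp, with q in kg/kg and Δp in Pa (1 kg/m² of water = 1 mm).
Layer 1020–870 hPa: Δp = 150 hPa = 15000 Pa, q̄ = 0.016 kg/kg → 0.016 × 15000 / 9.8 = 24.49 mm
Layer 870–780 hPa: Δp = 90 hPa = 9000 Pa, q̄ = 0.01 kg/kg → 0.01 × 9000 / 9.8 = 9.18 mm
Layer 780–250 hPa: Δp = 530 hPa = 53000 Pa, q̄ = 0.0035 kg/kg → 0.0035 × 53000 / 9.8 = 18.93 mm
PW = 24.49 + 9.18 + 18.93 = 52.60 ≈ 52.6 mm.
Rainfall = ε × PW = 0.57 × 52.6 = 30.0 mm.

PW ≈ 52.6 mm; rainfall ≈ 30.0 mm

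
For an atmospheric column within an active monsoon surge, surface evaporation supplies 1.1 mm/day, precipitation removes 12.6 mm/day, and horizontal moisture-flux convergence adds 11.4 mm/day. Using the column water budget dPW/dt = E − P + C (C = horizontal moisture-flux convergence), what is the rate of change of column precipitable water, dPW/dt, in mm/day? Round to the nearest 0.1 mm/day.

dPW/dt = E − P + C = 1.1 − 12.6 + (11.4) = -0.1 mm/day.

dPW/dt ≈ -0.1 mm/day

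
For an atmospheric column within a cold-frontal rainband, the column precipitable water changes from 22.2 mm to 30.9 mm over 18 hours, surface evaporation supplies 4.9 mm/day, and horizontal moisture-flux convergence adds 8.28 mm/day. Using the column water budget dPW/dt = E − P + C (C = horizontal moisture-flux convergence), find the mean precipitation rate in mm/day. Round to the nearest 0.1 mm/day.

P ≈ 1.6 mm/day

dPW/dt = (30.9 − 22.2) mm / (18/24 day) = +11.600 mm/day.
P = E + C − dPW/dt = 4.9 + (8.28) − (+11.600) = 1.6 mm/day.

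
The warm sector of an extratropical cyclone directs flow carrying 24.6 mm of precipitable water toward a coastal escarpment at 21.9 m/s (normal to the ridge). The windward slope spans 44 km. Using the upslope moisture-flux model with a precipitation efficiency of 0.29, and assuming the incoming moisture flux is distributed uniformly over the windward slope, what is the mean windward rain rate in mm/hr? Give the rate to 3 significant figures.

R ≈ 12.8 mm/hr

Incoming column moisture flux per unit ridge length: F = V × PW = 21.9 × 24.6 = 538.74 mm·m/s.
Spread over the 44 km slope with efficiency ε = 0.29: R = ε·F/W = 0.29 × 538.74 / 44000 m = 3.551e-03 mm/s.
R = 3.551e-03 × 3600 = 12.8 mm/hr.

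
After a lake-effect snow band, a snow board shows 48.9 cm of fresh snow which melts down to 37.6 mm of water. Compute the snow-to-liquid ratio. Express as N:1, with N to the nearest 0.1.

Ratio = snow depth / SWE = 489 mm / 37.6 mm = 13.0, i.e. 13.0:1.

ratio ≈ 13.0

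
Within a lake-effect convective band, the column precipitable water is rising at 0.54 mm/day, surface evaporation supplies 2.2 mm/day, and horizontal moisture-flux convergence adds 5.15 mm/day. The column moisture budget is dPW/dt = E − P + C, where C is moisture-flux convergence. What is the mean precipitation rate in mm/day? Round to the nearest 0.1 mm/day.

dPW/dt = +0.54 mm/day.
P = E + C − dPW/dt = 2.2 + (5.15) − (+0.54) = 6.8 mm/day.

P ≈ 6.8 mm/day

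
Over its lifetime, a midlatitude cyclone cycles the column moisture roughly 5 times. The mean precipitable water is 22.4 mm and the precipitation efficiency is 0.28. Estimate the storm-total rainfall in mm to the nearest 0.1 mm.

rainfall ≈ 31.4 mm

Each cycle deposits ε × PW = 0.28 × 22.4 = 6.272 mm.
Over 5 cycles: 5 × 6.272 = 31.4 mm.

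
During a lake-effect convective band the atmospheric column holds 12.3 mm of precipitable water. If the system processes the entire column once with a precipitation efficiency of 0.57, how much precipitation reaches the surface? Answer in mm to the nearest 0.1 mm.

precipitation ≈ 7.0 mm

Precipitation = ε × PW = 0.57 × 12.3 = 7.0 mm.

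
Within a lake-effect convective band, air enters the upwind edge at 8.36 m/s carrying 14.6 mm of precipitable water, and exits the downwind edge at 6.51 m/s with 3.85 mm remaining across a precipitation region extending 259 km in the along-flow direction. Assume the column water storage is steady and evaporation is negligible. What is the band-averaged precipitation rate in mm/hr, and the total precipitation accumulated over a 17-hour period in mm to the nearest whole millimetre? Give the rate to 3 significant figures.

R ≈ 1.35 mm/hr; total ≈ 23 mm

Column moisture flux per unit crosswind length is F = V × PW.
Inflow: F_in = 8.36 × 14.6 = 122.056 mm·m/s
Outflow: F_out = 6.51 × 3.85 = 25.0635 mm·m/s
Steady-state rate R = (F_in − F_out)/L = (122.056 − 25.0635) / 259000 m = 3.745e-04 mm/s.
R = 3.745e-04 × 3600 = 1.35 mm/hr.
Over 17 h: total = 1.35 × 17 = 22.95 ≈ 23 mm.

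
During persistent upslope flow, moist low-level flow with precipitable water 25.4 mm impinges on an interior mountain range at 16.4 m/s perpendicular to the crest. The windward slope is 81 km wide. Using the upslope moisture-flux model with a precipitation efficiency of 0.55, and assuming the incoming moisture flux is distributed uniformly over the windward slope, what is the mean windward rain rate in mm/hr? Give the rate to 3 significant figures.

R ≈ 10.2 mm/hr

Incoming column moisture flux per unit ridge length: F = V × PW = 16.4 × 25.4 = 416.56 mm·m/s.
Spread over the 81 km slope with efficiency ε = 0.55: R = ε·F/W = 0.55 × 416.56 / 81000 m = 2.828e-03 mm/s.
R = 2.828e-03 × 3600 = 10.2 mm/hr.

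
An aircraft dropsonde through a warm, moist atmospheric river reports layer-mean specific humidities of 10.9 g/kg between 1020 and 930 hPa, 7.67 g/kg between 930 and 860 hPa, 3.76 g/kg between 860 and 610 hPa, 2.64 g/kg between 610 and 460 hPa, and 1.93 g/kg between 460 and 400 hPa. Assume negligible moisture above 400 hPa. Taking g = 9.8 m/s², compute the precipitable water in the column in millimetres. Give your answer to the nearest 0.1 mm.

Precipitable water is the column-integrated vapour mass per unit area: PW = (1/g) Σ q̄ Δp, with q in kg/kg and Δp in Pa (1 kg/m² of water = 1 mm).
Layer 1020–930 hPa: Δp = 90 hPa = 9000 Pa, q̄ = 0.0109 kg/kg → 0.0109 × 9000 / 9.8 = 10.01 mm
Layer 930–860 hPa: Δp = 70 hPa = 7000 Pa, q̄ = 0.00767 kg/kg → 0.00767 × 7000 / 9.8 = 5.48 mm
Layer 860–610 hPa: Δp = 250 hPa = 25000 Pa, q̄ = 0.00376 kg/kg → 0.00376 × 25000 / 9.8 = 9.59 mm
Layer 610–460 hPa: Δp = 150 hPa = 15000 Pa, q̄ = 0.00264 kg/kg → 0.00264 × 15000 / 9.8 = 4.04 mm
Layer 460–400 hPa: Δp = 60 hPa = 6000 Pa, q̄ = 0.00193 kg/kg → 0.00193 × 6000 / 9.8 = 1.18 mm
PW = 10.01 + 5.48 + 9.59 + 4.04 + 1.18 = 30.30 ≈ 30.3 mm.

PW ≈ 30.3 mm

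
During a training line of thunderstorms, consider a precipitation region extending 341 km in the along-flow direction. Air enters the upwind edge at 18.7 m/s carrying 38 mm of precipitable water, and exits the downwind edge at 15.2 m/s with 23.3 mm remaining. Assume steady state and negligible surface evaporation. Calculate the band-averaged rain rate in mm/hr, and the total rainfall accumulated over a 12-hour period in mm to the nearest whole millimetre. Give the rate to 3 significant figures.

Column moisture flux per unit crosswind length is F = V × PW.
Inflow: F_in = 18.7 × 38 = 710.6 mm·m/s
Outflow: F_out = 15.2 × 23.3 = 354.16 mm·m/s
Steady-state rate R = (F_in − F_out)/L = (710.6 − 354.16) / 341000 m = 1.045e-03 mm/s.
R = 1.045e-03 × 3600 = 3.76 mm/hr.
Over 12 h: total = 3.76 × 12 = 45.12 ≈ 45 mm.

R ≈ 3.76 mm/hr; total ≈ 45 mm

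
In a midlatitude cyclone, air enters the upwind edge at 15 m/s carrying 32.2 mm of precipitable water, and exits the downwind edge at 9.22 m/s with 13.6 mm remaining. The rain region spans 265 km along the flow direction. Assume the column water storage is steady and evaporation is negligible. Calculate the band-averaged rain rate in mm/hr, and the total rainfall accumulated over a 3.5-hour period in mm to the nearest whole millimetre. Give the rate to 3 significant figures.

R ≈ 4.86 mm/hr; total ≈ 17 mm

Column moisture flux per unit crosswind length is F = V × PW.
Inflow: F_in = 15 × 32.2 = 483 mm·m/s
Outflow: F_out = 9.22 × 13.6 = 125.392 mm·m/s
Steady-state rate R = (F_in − F_out)/L = (483 − 125.392) / 265000 m = 1.349e-03 mm/s.
R = 1.349e-03 × 3600 = 4.86 mm/hr.
Over 3.5 h: total = 4.86 × 3.5 = 17.01 ≈ 17 mm.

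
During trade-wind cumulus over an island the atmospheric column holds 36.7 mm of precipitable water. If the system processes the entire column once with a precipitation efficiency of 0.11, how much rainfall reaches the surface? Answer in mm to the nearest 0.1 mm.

Rainfall = ε × PW = 0.11 × 36.7 = 4.0 mm.

rainfall ≈ 4.0 mm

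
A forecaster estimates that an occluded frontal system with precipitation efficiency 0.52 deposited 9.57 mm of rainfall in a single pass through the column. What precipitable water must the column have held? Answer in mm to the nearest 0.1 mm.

PW = rainfall / ε = 9.57 / 0.52 = 18.4 mm.

PW ≈ 18.4 mm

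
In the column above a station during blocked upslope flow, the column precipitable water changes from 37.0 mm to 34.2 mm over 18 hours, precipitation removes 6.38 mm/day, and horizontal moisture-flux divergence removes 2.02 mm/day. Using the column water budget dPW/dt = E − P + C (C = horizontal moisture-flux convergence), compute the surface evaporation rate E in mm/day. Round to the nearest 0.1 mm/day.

dPW/dt = (34.2 − 37.0) mm / (18/24 day) = -3.733 mm/day.
E = dPW/dt + P − C = (-3.733) + 6.38 − (-2.02) = 4.7 mm/day.

E ≈ 4.7 mm/day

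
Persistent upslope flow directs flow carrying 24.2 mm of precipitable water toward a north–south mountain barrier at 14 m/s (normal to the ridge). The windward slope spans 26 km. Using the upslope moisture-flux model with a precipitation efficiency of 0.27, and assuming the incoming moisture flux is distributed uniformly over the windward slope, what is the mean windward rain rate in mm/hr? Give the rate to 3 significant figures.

R ≈ 12.7 mm/hr

Incoming column moisture flux per unit ridge length: F = V × PW = 14 × 24.2 = 338.8 mm·m/s.
Spread over the 26 km slope with efficiency ε = 0.27: R = ε·F/W = 0.27 × 338.8 / 26000 m = 3.518e-03 mm/s.
R = 3.518e-03 × 3600 = 12.7 mm/hr.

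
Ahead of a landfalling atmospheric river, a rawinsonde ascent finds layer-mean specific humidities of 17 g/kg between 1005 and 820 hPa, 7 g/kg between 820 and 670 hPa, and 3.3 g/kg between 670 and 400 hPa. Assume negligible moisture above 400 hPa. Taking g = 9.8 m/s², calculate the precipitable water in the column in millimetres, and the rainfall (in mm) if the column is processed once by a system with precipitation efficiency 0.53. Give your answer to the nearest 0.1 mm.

PW ≈ 51.9 mm; rainfall ≈ 27.5 mm

Precipitable water is the column-integrated vapour mass per unit area: PW = (1/g) Σ q̄ Δp, with q in kg/kg and Δp in Pa (1 kg/m² of water = 1 mm).
Layer 1005–820 hPa: Δp = 185 hPa = 18500 Pa, q̄ = 0.017 kg/kg → 0.017 × 18500 / 9.8 = 32.09 mm
Layer 820–670 hPa: Δp = 150 hPa = 15000 Pa, q̄ = 0.007 kg/kg → 0.007 × 15000 / 9.8 = 10.71 mm
Layer 670–400 hPa: Δp = 270 hPa = 27000 Pa, q̄ = 0.0033 kg/kg → 0.0033 × 27000 / 9.8 = 9.09 mm
PW = 32.09 + 10.71 + 9.09 = 51.89 ≈ 51.9 mm.
Rainfall = ε × PW = 0.53 × 51.9 = 27.5 mm.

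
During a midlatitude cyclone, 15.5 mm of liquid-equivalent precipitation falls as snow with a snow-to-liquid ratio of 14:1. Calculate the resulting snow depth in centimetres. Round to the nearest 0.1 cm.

Snow depth = liquid × ratio = 15.5 mm × 14 = 217 mm = 21.7 cm.

snow depth ≈ 21.7 cm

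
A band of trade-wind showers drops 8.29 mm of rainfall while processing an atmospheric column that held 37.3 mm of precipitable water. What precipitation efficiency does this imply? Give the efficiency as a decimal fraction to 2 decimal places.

ε = rainfall / PW = 8.29 / 37.3 = 0.22.

ε ≈ 0.22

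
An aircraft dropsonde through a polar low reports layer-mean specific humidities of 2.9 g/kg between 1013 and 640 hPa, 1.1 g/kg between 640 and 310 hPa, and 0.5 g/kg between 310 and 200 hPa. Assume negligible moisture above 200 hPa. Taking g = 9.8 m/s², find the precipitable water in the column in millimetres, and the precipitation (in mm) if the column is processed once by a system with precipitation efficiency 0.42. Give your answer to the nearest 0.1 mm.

Precipitable water is the column-integrated vapour mass per unit area: PW = (1/g) Σ q̄ Δp, with q in kg/kg and Δp in Pa (1 kg/m² of water = 1 mm).
Layer 1013–640 hPa: Δp = 373 hPa = 37300 Pa, q̄ = 0.0029 kg/kg → 0.0029 × 37300 / 9.8 = 11.04 mm
Layer 640–310 hPa: Δp = 330 hPa = 33000 Pa, q̄ = 0.0011 kg/kg → 0.0011 × 33000 / 9.8 = 3.70 mm
Layer 310–200 hPa: Δp = 110 hPa = 11000 Pa, q̄ = 0.0005 kg/kg → 0.0005 × 11000 / 9.8 = 0.56 mm
PW = 11.04 + 3.70 + 0.56 = 15.30 ≈ 15.3 mm.
Precipitation = ε × PW = 0.42 × 15.3 = 6.4 mm.

PW ≈ 15.3 mm; precipitation ≈ 6.4 mm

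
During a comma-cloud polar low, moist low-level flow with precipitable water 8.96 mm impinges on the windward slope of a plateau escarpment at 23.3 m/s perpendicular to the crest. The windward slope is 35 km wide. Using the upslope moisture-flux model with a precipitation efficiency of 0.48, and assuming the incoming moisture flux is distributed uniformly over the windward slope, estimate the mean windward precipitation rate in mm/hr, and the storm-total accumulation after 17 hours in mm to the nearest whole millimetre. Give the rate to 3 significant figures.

Incoming column moisture flux per unit ridge length: F = V × PW = 23.3 × 8.96 = 208.768 mm·m/s.
Spread over the 35 km slope with efficiency ε = 0.48: R = ε·F/W = 0.48 × 208.768 / 35000 m = 2.863e-03 mm/s.
R = 2.863e-03 × 3600 = 10.3 mm/hr.
Over 17 h: total = 10.3 × 17 = 175.1 ≈ 175 mm.

R ≈ 10.3 mm/hr; total ≈ 175 mm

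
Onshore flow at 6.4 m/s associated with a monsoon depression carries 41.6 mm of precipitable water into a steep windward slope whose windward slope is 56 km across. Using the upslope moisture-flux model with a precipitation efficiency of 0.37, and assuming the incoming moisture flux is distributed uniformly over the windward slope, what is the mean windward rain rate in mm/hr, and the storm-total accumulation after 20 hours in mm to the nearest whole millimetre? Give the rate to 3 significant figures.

Incoming column moisture flux per unit ridge length: F = V × PW = 6.4 × 41.6 = 266.24 mm·m/s.
Spread over the 56 km slope with efficiency ε = 0.37: R = ε·F/W = 0.37 × 266.24 / 56000 m = 1.759e-03 mm/s.
R = 1.759e-03 × 3600 = 6.33 mm/hr.
Over 20 h: total = 6.33 × 20 = 126.6 ≈ 127 mm.

R ≈ 6.33 mm/hr; total ≈ 127 mm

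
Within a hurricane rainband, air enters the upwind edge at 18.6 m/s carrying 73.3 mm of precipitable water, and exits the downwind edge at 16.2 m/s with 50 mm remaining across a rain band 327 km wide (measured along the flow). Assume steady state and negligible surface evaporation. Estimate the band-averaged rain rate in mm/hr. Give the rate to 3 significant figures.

R ≈ 6.09 mm/hr

Column moisture flux per unit crosswind length is F = V × PW.
Inflow: F_in = 18.6 × 73.3 = 1363.38 mm·m/s
Outflow: F_out = 16.2 × 50 = 810 mm·m/s
Steady-state rate R = (F_in − F_out)/L = (1363.38 − 810) / 327000 m = 1.692e-03 mm/s.
R = 1.692e-03 × 3600 = 6.09 mm/hr.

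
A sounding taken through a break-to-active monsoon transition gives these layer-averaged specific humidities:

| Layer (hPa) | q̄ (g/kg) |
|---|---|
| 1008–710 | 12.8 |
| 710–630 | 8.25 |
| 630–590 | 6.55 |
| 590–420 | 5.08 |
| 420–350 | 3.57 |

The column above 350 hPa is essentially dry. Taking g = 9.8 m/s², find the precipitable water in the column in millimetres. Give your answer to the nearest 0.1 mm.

PW ≈ 59.7 mm

Precipitable water is the column-integrated vapour mass per unit area: PW = (1/g) Σ q̄ Δp, with q in kg/kg and Δp in Pa (1 kg/m² of water = 1 mm).
Layer 1008–710 hPa: Δp = 298 hPa = 29800 Pa, q̄ = 0.0128 kg/kg → 0.0128 × 29800 / 9.8 = 38.92 mm
Layer 710–630 hPa: Δp = 80 hPa = 8000 Pa, q̄ = 0.00825 kg/kg → 0.00825 × 8000 / 9.8 = 6.73 mm
Layer 630–590 hPa: Δp = 40 hPa = 4000 Pa, q̄ = 0.00655 kg/kg → 0.00655 × 4000 / 9.8 = 2.67 mm
Layer 590–420 hPa: Δp = 170 hPa = 17000 Pa, q̄ = 0.00508 kg/kg → 0.00508 × 17000 / 9.8 = 8.81 mm
Layer 420–350 hPa: Δp = 70 hPa = 7000 Pa, q̄ = 0.00357 kg/kg → 0.00357 × 7000 / 9.8 = 2.55 mm
PW = 38.92 + 6.73 + 2.67 + 8.81 + 2.55 = 59.68 ≈ 59.7 mm.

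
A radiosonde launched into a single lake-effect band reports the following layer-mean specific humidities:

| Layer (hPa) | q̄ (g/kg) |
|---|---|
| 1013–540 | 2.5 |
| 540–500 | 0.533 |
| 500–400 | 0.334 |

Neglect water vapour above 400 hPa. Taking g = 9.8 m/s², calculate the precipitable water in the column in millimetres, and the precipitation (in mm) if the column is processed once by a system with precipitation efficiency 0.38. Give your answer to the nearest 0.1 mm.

PW ≈ 12.6 mm; precipitation ≈ 4.8 mm

Precipitable water is the column-integrated vapour mass per unit area: PW = (1/g) Σ q̄ Δp, with q in kg/kg and Δp in Pa (1 kg/m² of water = 1 mm).
Layer 1013–540 hPa: Δp = 473 hPa = 47300 Pa, q̄ = 0.0025 kg/kg → 0.0025 × 47300 / 9.8 = 12.07 mm
Layer 540–500 hPa: Δp = 40 hPa = 4000 Pa, q̄ = 0.000533 kg/kg → 0.000533 × 4000 / 9.8 = 0.22 mm
Layer 500–400 hPa: Δp = 100 hPa = 10000 Pa, q̄ = 0.000334 kg/kg → 0.000334 × 10000 / 9.8 = 0.34 mm
PW = 12.07 + 0.22 + 0.34 = 12.63 ≈ 12.6 mm.
Precipitation = ε × PW = 0.38 × 12.6 = 4.8 mm.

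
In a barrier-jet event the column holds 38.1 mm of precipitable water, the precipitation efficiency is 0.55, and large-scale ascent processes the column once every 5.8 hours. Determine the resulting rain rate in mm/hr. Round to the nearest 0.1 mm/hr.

Each overturning extracts ε × PW = 0.55 × 38.1 = 20.955 mm.
Rate = ε·PW / τ = 20.955 / 5.8 h = 3.6 mm/hr.

R ≈ 3.6 mm/hr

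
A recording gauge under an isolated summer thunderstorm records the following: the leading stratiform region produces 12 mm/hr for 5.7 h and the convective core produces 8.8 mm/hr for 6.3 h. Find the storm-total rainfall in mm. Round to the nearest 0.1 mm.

total ≈ 123.8 mm

Total = Σ Rᵢ Δtᵢ = 12 × 5.7 + 8.8 × 6.3
      = 68.4 + 55.44 = 123.8 mm.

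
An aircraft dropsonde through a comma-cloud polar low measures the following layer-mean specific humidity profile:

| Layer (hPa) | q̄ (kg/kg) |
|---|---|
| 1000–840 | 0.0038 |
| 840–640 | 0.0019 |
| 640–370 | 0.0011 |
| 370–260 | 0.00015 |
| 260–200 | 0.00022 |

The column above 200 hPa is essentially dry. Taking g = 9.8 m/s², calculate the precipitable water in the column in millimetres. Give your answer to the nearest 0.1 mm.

PW ≈ 13.4 mm

Precipitable water is the column-integrated vapour mass per unit area: PW = (1/g) Σ q̄ Δp, with q in kg/kg and Δp in Pa (1 kg/m² of water = 1 mm).
Layer 1000–840 hPa: Δp = 160 hPa = 16000 Pa, q̄ = 0.0038 kg/kg → 0.0038 × 16000 / 9.8 = 6.20 mm
Layer 840–640 hPa: Δp = 200 hPa = 20000 Pa, q̄ = 0.0019 kg/kg → 0.0019 × 20000 / 9.8 = 3.88 mm
Layer 640–370 hPa: Δp = 270 hPa = 27000 Pa, q̄ = 0.0011 kg/kg → 0.0011 × 27000 / 9.8 = 3.03 mm
Layer 370–260 hPa: Δp = 110 hPa = 11000 Pa, q̄ = 0.00015 kg/kg → 0.00015 × 11000 / 9.8 = 0.17 mm
Layer 260–200 hPa: Δp = 60 hPa = 6000 Pa, q̄ = 0.00022 kg/kg → 0.00022 × 6000 / 9.8 = 0.13 mm
PW = 6.20 + 3.88 + 3.03 + 0.17 + 0.13 = 13.41 ≈ 13.4 mm.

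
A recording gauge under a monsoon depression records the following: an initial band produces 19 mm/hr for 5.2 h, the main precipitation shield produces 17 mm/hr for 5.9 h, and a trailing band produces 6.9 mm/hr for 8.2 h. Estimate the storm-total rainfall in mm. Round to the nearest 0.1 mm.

total ≈ 255.7 mm

Total = Σ Rᵢ Δtᵢ = 19 × 5.2 + 17 × 5.9 + 6.9 × 8.2
      = 98.8 + 100.3 + 56.58 = 255.7 mm.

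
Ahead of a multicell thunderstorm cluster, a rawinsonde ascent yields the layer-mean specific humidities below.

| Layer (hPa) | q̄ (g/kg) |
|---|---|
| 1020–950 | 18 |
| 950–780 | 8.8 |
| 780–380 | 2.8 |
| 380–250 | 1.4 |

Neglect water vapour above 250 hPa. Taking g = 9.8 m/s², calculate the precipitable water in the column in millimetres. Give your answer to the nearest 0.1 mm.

PW ≈ 41.4 mm

Precipitable water is the column-integrated vapour mass per unit area: PW = (1/g) Σ q̄ Δp, with q in kg/kg and Δp in Pa (1 kg/m² of water = 1 mm).
Layer 1020–950 hPa: Δp = 70 hPa = 7000 Pa, q̄ = 0.018 kg/kg → 0.018 × 7000 / 9.8 = 12.86 mm
Layer 950–780 hPa: Δp = 170 hPa = 17000 Pa, q̄ = 0.0088 kg/kg → 0.0088 × 17000 / 9.8 = 15.27 mm
Layer 780–380 hPa: Δp = 400 hPa = 40000 Pa, q̄ = 0.0028 kg/kg → 0.0028 × 40000 / 9.8 = 11.43 mm
Layer 380–250 hPa: Δp = 130 hPa = 13000 Pa, q̄ = 0.0014 kg/kg → 0.0014 × 13000 / 9.8 = 1.86 mm
PW = 12.86 + 15.27 + 11.43 + 1.86 = 41.42 ≈ 41.4 mm.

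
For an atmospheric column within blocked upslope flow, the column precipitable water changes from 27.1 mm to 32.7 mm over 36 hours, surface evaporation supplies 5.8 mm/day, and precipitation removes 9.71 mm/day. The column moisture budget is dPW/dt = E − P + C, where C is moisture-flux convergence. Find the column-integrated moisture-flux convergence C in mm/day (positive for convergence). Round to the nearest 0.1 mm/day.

dPW/dt = (32.7 − 27.1) mm / (36/24 day) = +3.733 mm/day.
C = dPW/dt − E + P = (+3.733) − 5.8 + 9.71 = 7.6 mm/day.

C ≈ 7.6 mm/day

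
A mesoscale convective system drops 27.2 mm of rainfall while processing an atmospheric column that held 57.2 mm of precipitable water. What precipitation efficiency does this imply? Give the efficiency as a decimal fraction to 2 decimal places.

ε ≈ 0.48

ε = rainfall / PW = 27.2 / 57.2 = 0.48.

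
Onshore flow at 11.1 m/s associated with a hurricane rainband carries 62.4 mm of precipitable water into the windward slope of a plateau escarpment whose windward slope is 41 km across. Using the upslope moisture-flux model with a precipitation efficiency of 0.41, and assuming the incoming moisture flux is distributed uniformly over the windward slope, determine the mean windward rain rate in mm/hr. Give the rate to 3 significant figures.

Incoming column moisture flux per unit ridge length: F = V × PW = 11.1 × 62.4 = 692.64 mm·m/s.
Spread over the 41 km slope with efficiency ε = 0.41: R = ε·F/W = 0.41 × 692.64 / 41000 m = 6.926e-03 mm/s.
R = 6.926e-03 × 3600 = 24.9 mm/hr.

R ≈ 24.9 mm/hr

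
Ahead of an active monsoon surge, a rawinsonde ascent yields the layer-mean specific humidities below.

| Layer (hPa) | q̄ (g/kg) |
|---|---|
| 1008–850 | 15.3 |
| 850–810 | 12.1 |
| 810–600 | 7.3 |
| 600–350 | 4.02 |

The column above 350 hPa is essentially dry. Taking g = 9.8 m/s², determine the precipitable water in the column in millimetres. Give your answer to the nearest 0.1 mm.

PW ≈ 55.5 mm

Precipitable water is the column-integrated vapour mass per unit area: PW = (1/g) Σ q̄ Δp, with q in kg/kg and Δp in Pa (1 kg/m² of water = 1 mm).
Layer 1008–850 hPa: Δp = 158 hPa = 15800 Pa, q̄ = 0.0153 kg/kg → 0.0153 × 15800 / 9.8 = 24.67 mm
Layer 850–810 hPa: Δp = 40 hPa = 4000 Pa, q̄ = 0.0121 kg/kg → 0.0121 × 4000 / 9.8 = 4.94 mm
Layer 810–600 hPa: Δp = 210 hPa = 21000 Pa, q̄ = 0.0073 kg/kg → 0.0073 × 21000 / 9.8 = 15.64 mm
Layer 600–350 hPa: Δp = 250 hPa = 25000 Pa, q̄ = 0.00402 kg/kg → 0.00402 × 25000 / 9.8 = 10.26 mm
PW = 24.67 + 4.94 + 15.64 + 10.26 = 55.51 ≈ 55.5 mm.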